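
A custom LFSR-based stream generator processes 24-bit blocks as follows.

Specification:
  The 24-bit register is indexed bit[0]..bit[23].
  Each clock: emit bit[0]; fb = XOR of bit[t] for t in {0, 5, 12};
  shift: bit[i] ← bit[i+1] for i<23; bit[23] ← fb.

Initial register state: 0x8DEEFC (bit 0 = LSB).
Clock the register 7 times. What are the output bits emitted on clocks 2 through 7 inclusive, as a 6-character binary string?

reg_0 = 0x8DEEFC
clock 1: out=0, reg = 0xC6F77E
clock 2: out=0, reg = 0x637BBF
clock 3: out=1, reg = 0xB1BDDF
clock 4: out=1, reg = 0x58DEEF
clock 5: out=1, reg = 0xAC6F77
clock 6: out=1, reg = 0x5637BB
clock 7: out=1, reg = 0xAB1BDD

011111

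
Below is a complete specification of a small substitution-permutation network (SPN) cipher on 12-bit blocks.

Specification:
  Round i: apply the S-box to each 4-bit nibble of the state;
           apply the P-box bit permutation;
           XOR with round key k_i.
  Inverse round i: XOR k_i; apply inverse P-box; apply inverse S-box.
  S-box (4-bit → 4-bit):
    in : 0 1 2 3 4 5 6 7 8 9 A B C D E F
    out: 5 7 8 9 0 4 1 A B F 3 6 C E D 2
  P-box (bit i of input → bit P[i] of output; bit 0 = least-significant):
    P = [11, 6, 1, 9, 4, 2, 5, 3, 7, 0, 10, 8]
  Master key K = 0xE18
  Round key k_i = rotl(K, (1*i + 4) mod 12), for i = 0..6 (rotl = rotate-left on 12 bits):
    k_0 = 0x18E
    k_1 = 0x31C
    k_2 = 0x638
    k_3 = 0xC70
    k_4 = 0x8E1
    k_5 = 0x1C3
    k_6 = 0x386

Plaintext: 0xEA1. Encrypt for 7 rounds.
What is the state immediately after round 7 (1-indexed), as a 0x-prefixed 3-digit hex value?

0x71D

s_0 = plaintext = 0xEA1
s_1 = Round(s_0, k_0) = 0xC58
s_2 = Round(s_1, k_1) = 0xC7C
s_3 = Round(s_2, k_2) = 0x136
s_4 = Round(s_3, k_3) = 0x0E9
s_5 = Round(s_4, k_4) = 0x61B
s_6 = Round(s_5, k_5) = 0x135
s_7 = Round(s_6, k_6) = 0x71D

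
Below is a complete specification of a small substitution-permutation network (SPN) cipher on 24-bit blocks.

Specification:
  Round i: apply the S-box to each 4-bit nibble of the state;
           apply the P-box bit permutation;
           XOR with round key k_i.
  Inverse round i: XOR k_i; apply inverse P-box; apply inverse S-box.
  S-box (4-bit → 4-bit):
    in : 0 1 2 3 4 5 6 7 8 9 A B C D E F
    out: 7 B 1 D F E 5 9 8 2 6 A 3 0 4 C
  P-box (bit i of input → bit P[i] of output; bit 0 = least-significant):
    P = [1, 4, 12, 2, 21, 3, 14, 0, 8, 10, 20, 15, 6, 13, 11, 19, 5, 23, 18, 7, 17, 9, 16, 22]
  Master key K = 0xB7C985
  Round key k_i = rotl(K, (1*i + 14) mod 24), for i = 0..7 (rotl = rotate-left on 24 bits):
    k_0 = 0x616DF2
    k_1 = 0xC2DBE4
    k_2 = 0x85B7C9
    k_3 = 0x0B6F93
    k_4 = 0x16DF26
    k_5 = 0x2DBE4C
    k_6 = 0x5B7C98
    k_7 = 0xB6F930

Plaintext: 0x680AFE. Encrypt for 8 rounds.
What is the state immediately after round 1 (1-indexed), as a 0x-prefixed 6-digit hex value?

s_0 = plaintext = 0x680AFE
s_1 = Round(s_0, k_0) = 0x721133
s_2 = Round(s_1, k_1) = 0xA82E83
s_3 = Round(s_2, k_2) = 0x94A50E
s_4 = Round(s_3, k_3) = 0xBF913B
s_5 = Round(s_4, k_4) = 0x7238B3
s_6 = Round(s_5, k_5) = 0x672623
s_7 = Round(s_6, k_6) = 0x686D7E
s_8 = Round(s_7, k_7) = 0x95E1F1

0x721133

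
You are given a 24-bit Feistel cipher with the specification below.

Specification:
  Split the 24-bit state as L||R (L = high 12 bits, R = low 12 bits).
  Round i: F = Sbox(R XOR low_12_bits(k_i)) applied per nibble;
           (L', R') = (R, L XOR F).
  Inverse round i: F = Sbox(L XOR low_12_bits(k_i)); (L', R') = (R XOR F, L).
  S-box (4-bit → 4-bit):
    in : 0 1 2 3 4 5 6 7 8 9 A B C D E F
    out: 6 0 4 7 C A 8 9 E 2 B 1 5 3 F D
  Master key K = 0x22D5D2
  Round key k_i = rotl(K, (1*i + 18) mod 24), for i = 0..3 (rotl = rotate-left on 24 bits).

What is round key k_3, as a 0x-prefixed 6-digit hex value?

K = 0x22D5D2
k_0 = rotl(K, (1*0+18) mod 24) = rotl(K, 18) = 0x488B57
k_1 = rotl(K, (1*1+18) mod 24) = rotl(K, 19) = 0x9116AE
k_2 = rotl(K, (1*2+18) mod 24) = rotl(K, 20) = 0x222D5D
k_3 = rotl(K, (1*3+18) mod 24) = rotl(K, 21) = 0x445ABA

0x445ABA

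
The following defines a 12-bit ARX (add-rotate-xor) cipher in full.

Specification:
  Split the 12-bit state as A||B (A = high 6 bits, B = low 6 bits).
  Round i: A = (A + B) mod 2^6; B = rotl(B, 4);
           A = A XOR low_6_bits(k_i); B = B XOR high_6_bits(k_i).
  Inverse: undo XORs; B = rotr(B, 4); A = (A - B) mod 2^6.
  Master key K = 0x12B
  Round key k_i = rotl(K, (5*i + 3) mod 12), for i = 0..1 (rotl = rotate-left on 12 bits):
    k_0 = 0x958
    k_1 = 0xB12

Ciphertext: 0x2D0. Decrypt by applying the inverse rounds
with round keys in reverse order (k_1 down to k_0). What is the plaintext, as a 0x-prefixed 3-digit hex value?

s_0 = ciphertext = 0x2D0
s_1 = InvRound(s_0, k_1) = 0x9B3
s_2 = InvRound(s_1, k_0) = 0x959

0x959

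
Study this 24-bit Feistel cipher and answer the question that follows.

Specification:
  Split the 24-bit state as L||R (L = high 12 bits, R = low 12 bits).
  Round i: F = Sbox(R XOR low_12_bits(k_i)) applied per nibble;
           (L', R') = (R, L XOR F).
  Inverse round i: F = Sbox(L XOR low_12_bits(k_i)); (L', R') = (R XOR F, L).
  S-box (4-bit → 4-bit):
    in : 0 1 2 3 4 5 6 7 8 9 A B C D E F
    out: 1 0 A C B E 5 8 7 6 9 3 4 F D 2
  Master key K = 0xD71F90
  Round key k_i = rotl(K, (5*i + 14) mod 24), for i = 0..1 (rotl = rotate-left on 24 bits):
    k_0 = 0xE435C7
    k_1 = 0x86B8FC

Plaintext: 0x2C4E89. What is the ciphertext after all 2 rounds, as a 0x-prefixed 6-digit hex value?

s_0 = plaintext = 0x2C4E89
s_1 = Round(s_0, k_0) = 0xE89179
s_2 = Round(s_1, k_1) = 0x1798F7

0x1798F7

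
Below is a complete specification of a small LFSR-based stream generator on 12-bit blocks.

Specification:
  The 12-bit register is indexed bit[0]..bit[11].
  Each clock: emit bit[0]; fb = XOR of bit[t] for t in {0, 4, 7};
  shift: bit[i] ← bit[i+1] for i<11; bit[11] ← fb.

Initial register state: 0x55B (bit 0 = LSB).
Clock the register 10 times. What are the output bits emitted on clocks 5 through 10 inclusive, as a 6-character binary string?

101010

reg_0 = 0x55B
clock 1: out=1, reg = 0x2AD
clock 2: out=1, reg = 0x156
clock 3: out=0, reg = 0x8AB
clock 4: out=1, reg = 0x455
clock 5: out=1, reg = 0x22A
clock 6: out=0, reg = 0x115
clock 7: out=1, reg = 0x08A
clock 8: out=0, reg = 0x845
clock 9: out=1, reg = 0xC22
clock 10: out=0, reg = 0x611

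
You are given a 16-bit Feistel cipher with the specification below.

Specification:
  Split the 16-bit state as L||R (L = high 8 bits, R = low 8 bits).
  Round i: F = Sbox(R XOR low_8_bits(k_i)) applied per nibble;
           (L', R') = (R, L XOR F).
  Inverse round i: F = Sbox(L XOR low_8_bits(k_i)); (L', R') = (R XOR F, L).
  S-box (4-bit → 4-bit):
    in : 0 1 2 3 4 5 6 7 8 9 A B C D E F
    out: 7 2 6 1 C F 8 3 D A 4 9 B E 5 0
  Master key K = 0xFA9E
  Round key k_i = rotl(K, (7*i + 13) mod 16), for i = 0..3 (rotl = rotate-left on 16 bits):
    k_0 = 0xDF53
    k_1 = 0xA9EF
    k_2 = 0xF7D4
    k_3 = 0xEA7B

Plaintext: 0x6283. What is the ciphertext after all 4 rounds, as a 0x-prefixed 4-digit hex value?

s_0 = plaintext = 0x6283
s_1 = Round(s_0, k_0) = 0x8385
s_2 = Round(s_1, k_1) = 0x8507
s_3 = Round(s_2, k_2) = 0x0764
s_4 = Round(s_3, k_3) = 0x6427

0x6427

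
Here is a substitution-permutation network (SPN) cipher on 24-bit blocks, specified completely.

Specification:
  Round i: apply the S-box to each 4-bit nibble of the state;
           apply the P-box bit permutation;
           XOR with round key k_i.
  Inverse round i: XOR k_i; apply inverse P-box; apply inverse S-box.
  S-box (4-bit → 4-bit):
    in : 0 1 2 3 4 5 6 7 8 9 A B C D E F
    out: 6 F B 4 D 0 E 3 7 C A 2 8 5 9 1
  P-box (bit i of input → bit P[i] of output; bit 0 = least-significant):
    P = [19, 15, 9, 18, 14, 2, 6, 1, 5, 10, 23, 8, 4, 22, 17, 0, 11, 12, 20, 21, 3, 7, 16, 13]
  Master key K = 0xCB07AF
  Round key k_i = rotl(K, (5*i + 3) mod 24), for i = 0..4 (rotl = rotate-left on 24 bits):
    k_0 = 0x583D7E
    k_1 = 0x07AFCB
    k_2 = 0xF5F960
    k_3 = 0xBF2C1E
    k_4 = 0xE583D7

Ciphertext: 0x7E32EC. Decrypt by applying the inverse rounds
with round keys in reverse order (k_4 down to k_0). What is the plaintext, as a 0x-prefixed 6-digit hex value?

0xC07D28

s_0 = ciphertext = 0x7E32EC
s_1 = InvRound(s_0, k_4) = 0x4044C7
s_2 = InvRound(s_1, k_3) = 0x1413DE
s_3 = InvRound(s_2, k_2) = 0x1E7D20
s_4 = InvRound(s_3, k_1) = 0x80CF48
s_5 = InvRound(s_4, k_0) = 0xC07D28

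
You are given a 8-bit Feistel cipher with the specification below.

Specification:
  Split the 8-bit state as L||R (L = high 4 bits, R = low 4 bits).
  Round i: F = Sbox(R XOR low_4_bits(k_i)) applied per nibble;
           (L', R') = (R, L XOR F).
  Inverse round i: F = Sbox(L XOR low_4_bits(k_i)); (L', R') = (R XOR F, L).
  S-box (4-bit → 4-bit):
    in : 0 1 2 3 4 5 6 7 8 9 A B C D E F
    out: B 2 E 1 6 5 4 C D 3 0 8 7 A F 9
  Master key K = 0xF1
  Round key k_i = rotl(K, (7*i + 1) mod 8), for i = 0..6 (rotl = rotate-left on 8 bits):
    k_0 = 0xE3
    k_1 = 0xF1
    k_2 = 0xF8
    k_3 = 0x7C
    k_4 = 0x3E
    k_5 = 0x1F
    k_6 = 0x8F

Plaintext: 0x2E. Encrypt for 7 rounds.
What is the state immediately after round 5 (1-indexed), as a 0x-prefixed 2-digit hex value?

0xFF

s_0 = plaintext = 0x2E
s_1 = Round(s_0, k_0) = 0xE8
s_2 = Round(s_1, k_1) = 0x8D
s_3 = Round(s_2, k_2) = 0xDD
s_4 = Round(s_3, k_3) = 0xDF
s_5 = Round(s_4, k_4) = 0xFF
s_6 = Round(s_5, k_5) = 0xF4
s_7 = Round(s_6, k_6) = 0x47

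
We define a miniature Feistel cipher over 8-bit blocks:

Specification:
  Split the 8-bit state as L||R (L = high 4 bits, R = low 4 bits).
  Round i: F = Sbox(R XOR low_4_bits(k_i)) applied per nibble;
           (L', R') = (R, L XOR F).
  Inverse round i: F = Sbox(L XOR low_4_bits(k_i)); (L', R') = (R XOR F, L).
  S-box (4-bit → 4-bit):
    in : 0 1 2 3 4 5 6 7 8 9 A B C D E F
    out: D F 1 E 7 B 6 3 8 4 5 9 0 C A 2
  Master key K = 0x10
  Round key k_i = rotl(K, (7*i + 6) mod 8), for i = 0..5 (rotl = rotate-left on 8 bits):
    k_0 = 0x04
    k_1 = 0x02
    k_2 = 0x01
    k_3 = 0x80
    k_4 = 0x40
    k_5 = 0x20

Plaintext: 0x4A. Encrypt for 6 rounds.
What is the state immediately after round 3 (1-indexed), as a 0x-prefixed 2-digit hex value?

0xA7

s_0 = plaintext = 0x4A
s_1 = Round(s_0, k_0) = 0xAE
s_2 = Round(s_1, k_1) = 0xEA
s_3 = Round(s_2, k_2) = 0xA7
s_4 = Round(s_3, k_3) = 0x79
s_5 = Round(s_4, k_4) = 0x93
s_6 = Round(s_5, k_5) = 0x37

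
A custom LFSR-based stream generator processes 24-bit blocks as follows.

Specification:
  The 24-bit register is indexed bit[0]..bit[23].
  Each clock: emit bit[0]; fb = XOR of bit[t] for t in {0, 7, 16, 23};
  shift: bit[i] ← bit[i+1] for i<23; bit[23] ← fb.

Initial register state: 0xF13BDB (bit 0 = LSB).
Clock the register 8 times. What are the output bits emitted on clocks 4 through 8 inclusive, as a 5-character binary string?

11011

reg_0 = 0xF13BDB
clock 1: out=1, reg = 0x789DED
clock 2: out=1, reg = 0x3C4EF6
clock 3: out=0, reg = 0x9E277B
clock 4: out=1, reg = 0x4F13BD
clock 5: out=1, reg = 0xA789DE
clock 6: out=0, reg = 0xD3C4EF
clock 7: out=1, reg = 0x69E277
clock 8: out=1, reg = 0x34F13B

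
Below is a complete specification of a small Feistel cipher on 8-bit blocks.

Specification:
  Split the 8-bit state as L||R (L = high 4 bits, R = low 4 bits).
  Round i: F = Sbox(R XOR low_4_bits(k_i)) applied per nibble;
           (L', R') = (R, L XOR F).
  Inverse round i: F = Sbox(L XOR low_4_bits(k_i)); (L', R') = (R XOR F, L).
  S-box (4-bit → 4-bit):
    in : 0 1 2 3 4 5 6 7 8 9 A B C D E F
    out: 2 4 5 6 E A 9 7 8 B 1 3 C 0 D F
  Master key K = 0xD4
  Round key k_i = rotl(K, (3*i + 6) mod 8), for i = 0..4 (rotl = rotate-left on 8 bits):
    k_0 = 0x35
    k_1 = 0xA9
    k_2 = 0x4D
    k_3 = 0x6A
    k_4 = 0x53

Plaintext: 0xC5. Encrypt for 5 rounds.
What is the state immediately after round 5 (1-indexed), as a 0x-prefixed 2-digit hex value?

s_0 = plaintext = 0xC5
s_1 = Round(s_0, k_0) = 0x5E
s_2 = Round(s_1, k_1) = 0xE2
s_3 = Round(s_2, k_2) = 0x21
s_4 = Round(s_3, k_3) = 0x11
s_5 = Round(s_4, k_4) = 0x14

0x14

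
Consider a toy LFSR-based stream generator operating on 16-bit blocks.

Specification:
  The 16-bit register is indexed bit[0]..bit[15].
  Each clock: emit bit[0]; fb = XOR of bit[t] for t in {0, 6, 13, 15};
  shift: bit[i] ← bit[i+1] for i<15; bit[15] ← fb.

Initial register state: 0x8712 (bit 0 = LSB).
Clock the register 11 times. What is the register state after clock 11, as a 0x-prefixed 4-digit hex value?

reg_0 = 0x8712
clock 1: out=0, reg = 0xC389
clock 2: out=1, reg = 0x61C4
clock 3: out=0, reg = 0x30E2
clock 4: out=0, reg = 0x1871
clock 5: out=1, reg = 0x0C38
clock 6: out=0, reg = 0x061C
clock 7: out=0, reg = 0x030E
clock 8: out=0, reg = 0x0187
clock 9: out=1, reg = 0x80C3
clock 10: out=1, reg = 0xC061
clock 11: out=1, reg = 0xE030

0xE030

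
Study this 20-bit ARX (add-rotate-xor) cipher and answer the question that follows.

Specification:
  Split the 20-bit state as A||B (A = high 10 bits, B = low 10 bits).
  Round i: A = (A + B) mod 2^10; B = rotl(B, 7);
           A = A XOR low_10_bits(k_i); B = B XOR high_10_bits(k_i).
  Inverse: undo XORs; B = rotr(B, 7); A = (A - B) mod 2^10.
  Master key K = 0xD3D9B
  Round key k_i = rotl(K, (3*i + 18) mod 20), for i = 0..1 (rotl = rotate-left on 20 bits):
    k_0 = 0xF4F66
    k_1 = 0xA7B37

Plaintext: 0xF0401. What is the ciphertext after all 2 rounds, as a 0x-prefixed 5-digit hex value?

0x30374

s_0 = plaintext = 0xF0401
s_1 = Round(s_0, k_0) = 0x29353
s_2 = Round(s_1, k_1) = 0x30374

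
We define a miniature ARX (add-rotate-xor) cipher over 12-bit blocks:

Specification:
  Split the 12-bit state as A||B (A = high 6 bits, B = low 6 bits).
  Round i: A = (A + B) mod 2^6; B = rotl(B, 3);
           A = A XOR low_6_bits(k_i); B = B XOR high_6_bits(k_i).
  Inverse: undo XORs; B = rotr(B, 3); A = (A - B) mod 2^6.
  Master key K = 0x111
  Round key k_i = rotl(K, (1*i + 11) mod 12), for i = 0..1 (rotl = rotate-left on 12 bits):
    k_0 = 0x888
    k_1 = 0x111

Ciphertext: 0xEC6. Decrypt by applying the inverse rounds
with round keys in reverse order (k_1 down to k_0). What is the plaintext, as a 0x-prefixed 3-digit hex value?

s_0 = ciphertext = 0xEC6
s_1 = InvRound(s_0, k_1) = 0x690
s_2 = InvRound(s_1, k_0) = 0xF16

0xF16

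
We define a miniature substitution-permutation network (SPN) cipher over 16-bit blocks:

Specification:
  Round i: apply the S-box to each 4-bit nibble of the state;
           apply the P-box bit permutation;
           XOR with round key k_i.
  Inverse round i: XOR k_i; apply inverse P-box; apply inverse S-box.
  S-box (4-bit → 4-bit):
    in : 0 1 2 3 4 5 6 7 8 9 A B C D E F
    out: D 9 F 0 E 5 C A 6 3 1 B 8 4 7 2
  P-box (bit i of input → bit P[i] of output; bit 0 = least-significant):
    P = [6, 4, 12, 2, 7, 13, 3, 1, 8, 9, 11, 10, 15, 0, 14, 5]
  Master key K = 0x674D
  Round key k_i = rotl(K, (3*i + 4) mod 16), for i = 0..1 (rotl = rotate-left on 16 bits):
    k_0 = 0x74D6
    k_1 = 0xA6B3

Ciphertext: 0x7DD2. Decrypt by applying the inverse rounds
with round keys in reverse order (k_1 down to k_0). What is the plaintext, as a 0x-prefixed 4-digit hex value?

s_0 = ciphertext = 0x7DD2
s_1 = InvRound(s_0, k_1) = 0x2E35
s_2 = InvRound(s_1, k_0) = 0x4815

0x4815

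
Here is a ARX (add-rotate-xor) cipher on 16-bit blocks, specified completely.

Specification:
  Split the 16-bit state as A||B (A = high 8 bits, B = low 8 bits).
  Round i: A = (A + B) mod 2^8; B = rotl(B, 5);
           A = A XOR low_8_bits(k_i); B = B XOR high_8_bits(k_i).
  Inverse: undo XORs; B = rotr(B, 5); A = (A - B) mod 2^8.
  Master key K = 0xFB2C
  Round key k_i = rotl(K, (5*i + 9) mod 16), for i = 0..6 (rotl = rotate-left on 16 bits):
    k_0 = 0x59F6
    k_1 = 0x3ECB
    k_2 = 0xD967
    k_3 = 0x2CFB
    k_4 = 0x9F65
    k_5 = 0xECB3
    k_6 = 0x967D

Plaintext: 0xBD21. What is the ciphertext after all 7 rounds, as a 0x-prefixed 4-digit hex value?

s_0 = plaintext = 0xBD21
s_1 = Round(s_0, k_0) = 0x287D
s_2 = Round(s_1, k_1) = 0x6E91
s_3 = Round(s_2, k_2) = 0x98EB
s_4 = Round(s_3, k_3) = 0x7851
s_5 = Round(s_4, k_4) = 0xACB5
s_6 = Round(s_5, k_5) = 0xD25A
s_7 = Round(s_6, k_6) = 0x51DD

0x51DD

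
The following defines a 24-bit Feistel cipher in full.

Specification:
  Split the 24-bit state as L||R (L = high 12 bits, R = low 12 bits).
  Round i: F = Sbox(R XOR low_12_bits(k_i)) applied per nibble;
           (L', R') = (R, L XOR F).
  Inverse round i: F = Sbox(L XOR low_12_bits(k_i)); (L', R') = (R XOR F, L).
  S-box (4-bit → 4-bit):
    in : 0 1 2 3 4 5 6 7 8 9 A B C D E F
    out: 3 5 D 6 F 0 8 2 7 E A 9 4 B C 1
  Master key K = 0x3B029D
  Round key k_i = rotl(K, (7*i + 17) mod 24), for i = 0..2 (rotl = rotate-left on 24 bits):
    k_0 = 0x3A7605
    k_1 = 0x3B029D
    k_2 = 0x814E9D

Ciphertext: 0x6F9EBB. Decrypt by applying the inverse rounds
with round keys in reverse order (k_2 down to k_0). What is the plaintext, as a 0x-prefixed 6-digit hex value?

s_0 = ciphertext = 0x6F9EBB
s_1 = InvRound(s_0, k_2) = 0x9346F9
s_2 = InvRound(s_1, k_1) = 0xF57934
s_3 = InvRound(s_2, k_0) = 0x739F57

0x739F57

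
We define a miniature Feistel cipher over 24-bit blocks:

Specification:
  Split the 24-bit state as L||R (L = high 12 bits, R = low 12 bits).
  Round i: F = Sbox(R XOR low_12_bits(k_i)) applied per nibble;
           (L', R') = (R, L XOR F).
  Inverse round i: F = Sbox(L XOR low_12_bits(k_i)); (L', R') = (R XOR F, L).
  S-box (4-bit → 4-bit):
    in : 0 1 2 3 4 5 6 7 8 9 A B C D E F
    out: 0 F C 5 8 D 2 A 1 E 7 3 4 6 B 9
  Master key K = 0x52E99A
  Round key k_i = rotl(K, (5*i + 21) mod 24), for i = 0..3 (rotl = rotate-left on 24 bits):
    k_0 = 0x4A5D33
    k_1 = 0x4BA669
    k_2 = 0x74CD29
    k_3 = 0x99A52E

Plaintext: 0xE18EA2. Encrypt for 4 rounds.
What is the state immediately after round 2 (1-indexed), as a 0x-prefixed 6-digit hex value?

0xBF7849

s_0 = plaintext = 0xE18EA2
s_1 = Round(s_0, k_0) = 0xEA2BF7
s_2 = Round(s_1, k_1) = 0xBF7849
s_3 = Round(s_2, k_2) = 0x8496D7
s_4 = Round(s_3, k_3) = 0x6D7DD7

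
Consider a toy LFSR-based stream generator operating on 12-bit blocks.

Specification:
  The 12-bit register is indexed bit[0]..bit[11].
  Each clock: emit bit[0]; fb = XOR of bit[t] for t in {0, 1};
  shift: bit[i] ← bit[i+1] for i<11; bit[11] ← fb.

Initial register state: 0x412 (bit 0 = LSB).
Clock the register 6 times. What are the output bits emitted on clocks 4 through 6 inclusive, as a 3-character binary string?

reg_0 = 0x412
clock 1: out=0, reg = 0xA09
clock 2: out=1, reg = 0xD04
clock 3: out=0, reg = 0x682
clock 4: out=0, reg = 0xB41
clock 5: out=1, reg = 0xDA0
clock 6: out=0, reg = 0x6D0

010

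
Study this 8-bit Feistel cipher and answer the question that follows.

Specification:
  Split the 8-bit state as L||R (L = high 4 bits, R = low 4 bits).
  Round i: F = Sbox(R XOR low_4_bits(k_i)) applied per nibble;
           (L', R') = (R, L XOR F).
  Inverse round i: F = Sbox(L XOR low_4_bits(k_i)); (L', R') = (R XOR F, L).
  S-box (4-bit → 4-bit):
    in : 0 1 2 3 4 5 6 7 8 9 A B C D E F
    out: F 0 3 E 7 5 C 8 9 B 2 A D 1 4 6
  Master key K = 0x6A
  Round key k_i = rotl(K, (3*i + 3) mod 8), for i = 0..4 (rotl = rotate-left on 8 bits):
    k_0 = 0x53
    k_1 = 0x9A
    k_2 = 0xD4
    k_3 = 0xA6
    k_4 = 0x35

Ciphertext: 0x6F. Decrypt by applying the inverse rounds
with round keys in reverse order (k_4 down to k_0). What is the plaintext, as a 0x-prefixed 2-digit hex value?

0xF5

s_0 = ciphertext = 0x6F
s_1 = InvRound(s_0, k_4) = 0x16
s_2 = InvRound(s_1, k_3) = 0xE1
s_3 = InvRound(s_2, k_2) = 0x3E
s_4 = InvRound(s_3, k_1) = 0x53
s_5 = InvRound(s_4, k_0) = 0xF5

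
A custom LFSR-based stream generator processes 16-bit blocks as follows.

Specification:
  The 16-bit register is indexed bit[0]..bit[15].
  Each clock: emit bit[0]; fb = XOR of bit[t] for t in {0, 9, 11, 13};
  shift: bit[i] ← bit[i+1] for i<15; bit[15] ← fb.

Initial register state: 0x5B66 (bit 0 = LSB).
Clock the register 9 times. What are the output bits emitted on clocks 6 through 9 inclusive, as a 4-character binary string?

reg_0 = 0x5B66
clock 1: out=0, reg = 0x2DB3
clock 2: out=1, reg = 0x96D9
clock 3: out=1, reg = 0x4B6C
clock 4: out=0, reg = 0x25B6
clock 5: out=0, reg = 0x92DB
clock 6: out=1, reg = 0x496D
clock 7: out=1, reg = 0x24B6
clock 8: out=0, reg = 0x925B
clock 9: out=1, reg = 0x492D

1101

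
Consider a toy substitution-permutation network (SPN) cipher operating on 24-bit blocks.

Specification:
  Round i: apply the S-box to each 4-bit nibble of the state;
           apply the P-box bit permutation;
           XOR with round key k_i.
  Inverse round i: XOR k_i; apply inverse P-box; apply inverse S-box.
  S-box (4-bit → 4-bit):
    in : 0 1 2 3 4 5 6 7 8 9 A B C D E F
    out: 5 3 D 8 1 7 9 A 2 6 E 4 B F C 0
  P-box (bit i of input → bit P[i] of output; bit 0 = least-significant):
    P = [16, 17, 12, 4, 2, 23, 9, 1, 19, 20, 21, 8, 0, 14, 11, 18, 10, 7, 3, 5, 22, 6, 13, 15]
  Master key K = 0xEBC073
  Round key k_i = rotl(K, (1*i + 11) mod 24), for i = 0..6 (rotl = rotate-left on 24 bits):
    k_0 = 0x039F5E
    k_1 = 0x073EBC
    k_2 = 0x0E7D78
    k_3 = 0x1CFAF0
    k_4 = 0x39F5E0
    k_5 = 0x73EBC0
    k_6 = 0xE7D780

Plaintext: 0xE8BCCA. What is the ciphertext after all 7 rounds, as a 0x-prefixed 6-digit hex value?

s_0 = plaintext = 0xE8BCCA
s_1 = Round(s_0, k_0) = 0x9926C8
s_2 = Round(s_1, k_1) = 0x891773
s_3 = Round(s_2, k_2) = 0x9E3CA3
s_4 = Round(s_3, k_3) = 0x80D98A
s_5 = Round(s_4, k_4) = 0x8FA9B9
s_6 = Round(s_5, k_5) = 0x45B180
s_7 = Round(s_6, k_6) = 0x3ECB08

0x3ECB08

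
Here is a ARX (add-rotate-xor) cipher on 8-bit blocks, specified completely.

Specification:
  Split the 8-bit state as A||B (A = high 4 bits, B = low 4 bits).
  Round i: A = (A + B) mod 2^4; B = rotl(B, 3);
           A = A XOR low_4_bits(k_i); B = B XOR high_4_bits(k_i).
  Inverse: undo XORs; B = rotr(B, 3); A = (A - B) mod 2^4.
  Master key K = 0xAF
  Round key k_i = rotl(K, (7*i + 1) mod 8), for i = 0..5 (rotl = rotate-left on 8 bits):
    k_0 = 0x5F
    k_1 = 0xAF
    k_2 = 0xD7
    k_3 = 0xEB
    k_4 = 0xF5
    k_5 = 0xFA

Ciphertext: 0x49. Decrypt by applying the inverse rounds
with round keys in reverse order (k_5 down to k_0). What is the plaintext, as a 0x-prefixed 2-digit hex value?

s_0 = ciphertext = 0x49
s_1 = InvRound(s_0, k_5) = 0x2C
s_2 = InvRound(s_1, k_4) = 0x16
s_3 = InvRound(s_2, k_3) = 0x91
s_4 = InvRound(s_3, k_2) = 0x59
s_5 = InvRound(s_4, k_1) = 0x46
s_6 = InvRound(s_5, k_0) = 0x56

0x56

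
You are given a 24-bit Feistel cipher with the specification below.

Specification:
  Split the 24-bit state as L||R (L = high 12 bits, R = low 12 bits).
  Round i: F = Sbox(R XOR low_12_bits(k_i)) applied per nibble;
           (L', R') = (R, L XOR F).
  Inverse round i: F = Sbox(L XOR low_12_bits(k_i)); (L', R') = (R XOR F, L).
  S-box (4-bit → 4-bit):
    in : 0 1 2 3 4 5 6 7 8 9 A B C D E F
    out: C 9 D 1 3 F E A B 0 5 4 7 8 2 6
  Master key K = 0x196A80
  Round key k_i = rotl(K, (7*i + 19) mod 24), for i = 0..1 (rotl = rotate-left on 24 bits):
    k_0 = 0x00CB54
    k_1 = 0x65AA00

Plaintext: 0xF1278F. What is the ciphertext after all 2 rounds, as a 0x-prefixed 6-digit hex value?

s_0 = plaintext = 0xF1278F
s_1 = Round(s_0, k_0) = 0x78F896
s_2 = Round(s_1, k_1) = 0x896A81

0x896A81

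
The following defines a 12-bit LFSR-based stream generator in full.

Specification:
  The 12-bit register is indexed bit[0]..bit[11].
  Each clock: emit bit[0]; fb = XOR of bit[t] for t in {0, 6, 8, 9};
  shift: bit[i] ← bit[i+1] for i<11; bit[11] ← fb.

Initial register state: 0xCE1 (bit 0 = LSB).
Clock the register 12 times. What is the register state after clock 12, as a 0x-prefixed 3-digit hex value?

0xF98

reg_0 = 0xCE1
clock 1: out=1, reg = 0x670
clock 2: out=0, reg = 0x338
clock 3: out=0, reg = 0x19C
clock 4: out=0, reg = 0x8CE
clock 5: out=0, reg = 0xC67
clock 6: out=1, reg = 0x633
clock 7: out=1, reg = 0x319
clock 8: out=1, reg = 0x98C
clock 9: out=0, reg = 0xCC6
clock 10: out=0, reg = 0xE63
clock 11: out=1, reg = 0xF31
clock 12: out=1, reg = 0xF98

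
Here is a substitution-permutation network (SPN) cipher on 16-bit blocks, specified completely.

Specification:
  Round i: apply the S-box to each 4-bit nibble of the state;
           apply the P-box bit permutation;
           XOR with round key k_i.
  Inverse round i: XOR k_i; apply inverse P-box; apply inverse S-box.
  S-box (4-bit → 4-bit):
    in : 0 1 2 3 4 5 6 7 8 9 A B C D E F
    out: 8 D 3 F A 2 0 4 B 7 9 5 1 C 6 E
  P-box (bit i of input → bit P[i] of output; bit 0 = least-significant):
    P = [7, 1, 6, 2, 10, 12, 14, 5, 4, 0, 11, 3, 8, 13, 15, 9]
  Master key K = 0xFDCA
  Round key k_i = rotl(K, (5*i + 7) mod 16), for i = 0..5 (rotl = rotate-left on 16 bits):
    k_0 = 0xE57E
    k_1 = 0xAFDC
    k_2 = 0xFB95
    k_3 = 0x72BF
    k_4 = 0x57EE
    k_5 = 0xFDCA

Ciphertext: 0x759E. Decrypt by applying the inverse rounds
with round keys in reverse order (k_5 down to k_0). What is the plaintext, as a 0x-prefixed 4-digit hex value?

0xE5B3

s_0 = ciphertext = 0x759E
s_1 = InvRound(s_0, k_5) = 0x7B6D
s_2 = InvRound(s_1, k_4) = 0x5EC2
s_3 = InvRound(s_2, k_3) = 0x53AD
s_4 = InvRound(s_3, k_2) = 0xE106
s_5 = InvRound(s_4, k_1) = 0x01B9
s_6 = InvRound(s_5, k_0) = 0xE5B3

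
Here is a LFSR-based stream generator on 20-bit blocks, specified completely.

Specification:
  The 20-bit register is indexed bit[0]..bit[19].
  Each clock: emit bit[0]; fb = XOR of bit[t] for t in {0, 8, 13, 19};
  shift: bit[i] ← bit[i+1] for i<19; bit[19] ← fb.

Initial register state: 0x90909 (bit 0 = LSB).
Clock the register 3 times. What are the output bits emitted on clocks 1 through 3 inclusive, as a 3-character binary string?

reg_0 = 0x90909
clock 1: out=1, reg = 0xC8484
clock 2: out=0, reg = 0xE4242
clock 3: out=0, reg = 0xF2121

100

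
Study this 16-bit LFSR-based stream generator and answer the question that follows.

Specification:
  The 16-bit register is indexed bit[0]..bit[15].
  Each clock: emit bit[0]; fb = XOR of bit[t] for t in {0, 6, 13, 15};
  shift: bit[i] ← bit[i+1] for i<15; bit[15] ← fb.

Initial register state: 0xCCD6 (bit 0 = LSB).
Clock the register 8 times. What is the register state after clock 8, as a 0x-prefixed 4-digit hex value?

0x8ECC

reg_0 = 0xCCD6
clock 1: out=0, reg = 0x666B
clock 2: out=1, reg = 0xB335
clock 3: out=1, reg = 0xD99A
clock 4: out=0, reg = 0xECCD
clock 5: out=1, reg = 0x7666
clock 6: out=0, reg = 0x3B33
clock 7: out=1, reg = 0x1D99
clock 8: out=1, reg = 0x8ECC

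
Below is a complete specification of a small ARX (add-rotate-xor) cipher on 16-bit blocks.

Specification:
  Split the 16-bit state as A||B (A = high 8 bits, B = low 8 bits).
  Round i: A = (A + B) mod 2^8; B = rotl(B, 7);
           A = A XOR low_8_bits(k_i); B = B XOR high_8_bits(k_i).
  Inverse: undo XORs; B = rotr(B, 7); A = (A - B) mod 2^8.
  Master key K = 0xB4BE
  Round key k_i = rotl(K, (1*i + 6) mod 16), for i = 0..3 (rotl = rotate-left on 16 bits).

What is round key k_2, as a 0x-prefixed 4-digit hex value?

K = 0xB4BE
k_0 = rotl(K, (1*0+6) mod 16) = rotl(K, 6) = 0x2FAD
k_1 = rotl(K, (1*1+6) mod 16) = rotl(K, 7) = 0x5F5A
k_2 = rotl(K, (1*2+6) mod 16) = rotl(K, 8) = 0xBEB4

0xBEB4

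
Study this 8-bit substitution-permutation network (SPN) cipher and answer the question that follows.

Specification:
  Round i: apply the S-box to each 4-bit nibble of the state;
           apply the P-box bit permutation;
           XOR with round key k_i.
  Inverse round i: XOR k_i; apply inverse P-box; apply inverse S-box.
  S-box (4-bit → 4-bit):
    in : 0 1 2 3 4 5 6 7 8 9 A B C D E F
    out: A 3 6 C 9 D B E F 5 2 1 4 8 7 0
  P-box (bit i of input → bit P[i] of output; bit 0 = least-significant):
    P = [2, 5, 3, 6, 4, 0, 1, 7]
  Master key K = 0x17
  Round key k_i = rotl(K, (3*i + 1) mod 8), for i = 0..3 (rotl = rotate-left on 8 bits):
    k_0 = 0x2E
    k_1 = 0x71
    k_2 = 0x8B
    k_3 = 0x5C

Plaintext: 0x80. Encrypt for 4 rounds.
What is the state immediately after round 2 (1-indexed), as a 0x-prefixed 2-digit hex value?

s_0 = plaintext = 0x80
s_1 = Round(s_0, k_0) = 0xDD
s_2 = Round(s_1, k_1) = 0xB1
s_3 = Round(s_2, k_2) = 0xBF
s_4 = Round(s_3, k_3) = 0x4C

0xB1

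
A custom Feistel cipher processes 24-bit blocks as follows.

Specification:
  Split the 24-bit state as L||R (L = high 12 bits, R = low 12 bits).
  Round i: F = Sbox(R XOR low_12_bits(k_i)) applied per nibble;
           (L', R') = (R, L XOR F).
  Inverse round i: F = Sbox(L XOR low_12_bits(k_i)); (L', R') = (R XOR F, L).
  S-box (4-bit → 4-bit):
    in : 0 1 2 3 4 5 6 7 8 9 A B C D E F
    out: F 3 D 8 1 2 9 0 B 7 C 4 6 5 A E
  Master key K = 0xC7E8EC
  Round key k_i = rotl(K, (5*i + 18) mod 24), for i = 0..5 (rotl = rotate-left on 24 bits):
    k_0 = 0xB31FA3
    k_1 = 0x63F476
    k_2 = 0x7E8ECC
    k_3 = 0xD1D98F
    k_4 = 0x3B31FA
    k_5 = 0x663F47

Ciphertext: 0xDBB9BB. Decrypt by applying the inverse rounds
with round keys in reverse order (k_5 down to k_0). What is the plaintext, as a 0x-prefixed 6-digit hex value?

0xBD9541

s_0 = ciphertext = 0xDBB9BB
s_1 = InvRound(s_0, k_5) = 0x45DDBB
s_2 = InvRound(s_1, k_4) = 0xF7B45D
s_3 = InvRound(s_2, k_3) = 0xDBCF7B
s_4 = InvRound(s_3, k_2) = 0x774DBC
s_5 = InvRound(s_4, k_1) = 0x541774
s_6 = InvRound(s_5, k_0) = 0xBD9541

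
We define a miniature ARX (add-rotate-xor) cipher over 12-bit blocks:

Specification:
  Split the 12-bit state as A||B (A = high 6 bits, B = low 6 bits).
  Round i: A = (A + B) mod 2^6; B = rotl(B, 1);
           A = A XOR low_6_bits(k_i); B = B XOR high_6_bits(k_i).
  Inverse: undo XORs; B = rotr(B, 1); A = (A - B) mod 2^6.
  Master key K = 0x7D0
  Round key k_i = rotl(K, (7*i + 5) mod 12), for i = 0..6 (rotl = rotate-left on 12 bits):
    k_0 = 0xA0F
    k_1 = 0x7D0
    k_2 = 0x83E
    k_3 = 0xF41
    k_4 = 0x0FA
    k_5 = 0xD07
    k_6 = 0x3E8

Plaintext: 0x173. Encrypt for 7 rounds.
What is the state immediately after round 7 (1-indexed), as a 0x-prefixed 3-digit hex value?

0x5AD

s_0 = plaintext = 0x173
s_1 = Round(s_0, k_0) = 0xDCF
s_2 = Round(s_1, k_1) = 0x581
s_3 = Round(s_2, k_2) = 0xA62
s_4 = Round(s_3, k_3) = 0x2B8
s_5 = Round(s_4, k_4) = 0xE32
s_6 = Round(s_5, k_5) = 0xB51
s_7 = Round(s_6, k_6) = 0x5AD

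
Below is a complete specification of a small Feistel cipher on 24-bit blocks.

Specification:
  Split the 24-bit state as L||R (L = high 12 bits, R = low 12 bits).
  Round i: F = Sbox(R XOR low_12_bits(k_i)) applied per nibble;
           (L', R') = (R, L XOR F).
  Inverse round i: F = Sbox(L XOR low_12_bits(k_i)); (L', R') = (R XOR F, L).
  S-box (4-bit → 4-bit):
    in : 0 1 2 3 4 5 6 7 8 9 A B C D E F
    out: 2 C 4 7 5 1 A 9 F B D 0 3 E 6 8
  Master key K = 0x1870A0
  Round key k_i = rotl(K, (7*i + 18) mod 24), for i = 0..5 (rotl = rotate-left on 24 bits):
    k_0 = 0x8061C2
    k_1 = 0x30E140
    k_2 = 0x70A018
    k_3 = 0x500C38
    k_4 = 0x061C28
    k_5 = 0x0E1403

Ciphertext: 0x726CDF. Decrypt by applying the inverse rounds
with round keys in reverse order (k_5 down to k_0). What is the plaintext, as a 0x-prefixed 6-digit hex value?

s_0 = ciphertext = 0x726CDF
s_1 = InvRound(s_0, k_5) = 0xB9E726
s_2 = InvRound(s_1, k_4) = 0xE2CB9E
s_3 = InvRound(s_2, k_3) = 0xF5BE2C
s_4 = InvRound(s_3, k_2) = 0x67BF5B
s_5 = InvRound(s_4, k_1) = 0x62B67B
s_6 = InvRound(s_5, k_0) = 0xF1062B

0xF1062B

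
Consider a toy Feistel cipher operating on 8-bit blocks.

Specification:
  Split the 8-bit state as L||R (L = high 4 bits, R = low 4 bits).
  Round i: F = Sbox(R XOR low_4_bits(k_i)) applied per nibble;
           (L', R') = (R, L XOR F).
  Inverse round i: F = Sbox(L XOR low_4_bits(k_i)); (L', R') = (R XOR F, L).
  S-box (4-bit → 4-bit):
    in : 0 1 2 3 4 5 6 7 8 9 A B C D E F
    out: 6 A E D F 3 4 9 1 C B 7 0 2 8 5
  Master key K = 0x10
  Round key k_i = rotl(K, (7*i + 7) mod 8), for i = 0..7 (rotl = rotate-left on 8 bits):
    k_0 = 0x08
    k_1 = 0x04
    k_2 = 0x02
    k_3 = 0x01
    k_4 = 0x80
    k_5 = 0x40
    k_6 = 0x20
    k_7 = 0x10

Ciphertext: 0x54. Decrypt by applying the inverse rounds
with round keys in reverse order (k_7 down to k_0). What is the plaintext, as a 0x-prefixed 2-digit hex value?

0x93

s_0 = ciphertext = 0x54
s_1 = InvRound(s_0, k_7) = 0x75
s_2 = InvRound(s_1, k_6) = 0xC7
s_3 = InvRound(s_2, k_5) = 0x7C
s_4 = InvRound(s_3, k_4) = 0x57
s_5 = InvRound(s_4, k_3) = 0x85
s_6 = InvRound(s_5, k_2) = 0xE8
s_7 = InvRound(s_6, k_1) = 0x3E
s_8 = InvRound(s_7, k_0) = 0x93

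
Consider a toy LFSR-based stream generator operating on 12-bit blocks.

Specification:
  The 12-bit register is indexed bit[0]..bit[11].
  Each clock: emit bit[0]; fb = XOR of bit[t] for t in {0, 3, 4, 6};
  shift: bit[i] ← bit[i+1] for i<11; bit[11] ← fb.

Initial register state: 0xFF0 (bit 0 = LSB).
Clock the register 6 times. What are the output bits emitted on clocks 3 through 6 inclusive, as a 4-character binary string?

0011

reg_0 = 0xFF0
clock 1: out=0, reg = 0x7F8
clock 2: out=0, reg = 0xBFC
clock 3: out=0, reg = 0xDFE
clock 4: out=0, reg = 0xEFF
clock 5: out=1, reg = 0x77F
clock 6: out=1, reg = 0x3BF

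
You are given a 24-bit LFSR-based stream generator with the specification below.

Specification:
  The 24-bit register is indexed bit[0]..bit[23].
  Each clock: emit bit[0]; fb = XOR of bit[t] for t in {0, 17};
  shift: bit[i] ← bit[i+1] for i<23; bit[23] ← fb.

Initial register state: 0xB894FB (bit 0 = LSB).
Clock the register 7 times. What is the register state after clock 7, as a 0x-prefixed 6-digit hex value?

reg_0 = 0xB894FB
clock 1: out=1, reg = 0xDC4A7D
clock 2: out=1, reg = 0xEE253E
clock 3: out=0, reg = 0xF7129F
clock 4: out=1, reg = 0x7B894F
clock 5: out=1, reg = 0x3DC4A7
clock 6: out=1, reg = 0x9EE253
clock 7: out=1, reg = 0x4F7129

0x4F7129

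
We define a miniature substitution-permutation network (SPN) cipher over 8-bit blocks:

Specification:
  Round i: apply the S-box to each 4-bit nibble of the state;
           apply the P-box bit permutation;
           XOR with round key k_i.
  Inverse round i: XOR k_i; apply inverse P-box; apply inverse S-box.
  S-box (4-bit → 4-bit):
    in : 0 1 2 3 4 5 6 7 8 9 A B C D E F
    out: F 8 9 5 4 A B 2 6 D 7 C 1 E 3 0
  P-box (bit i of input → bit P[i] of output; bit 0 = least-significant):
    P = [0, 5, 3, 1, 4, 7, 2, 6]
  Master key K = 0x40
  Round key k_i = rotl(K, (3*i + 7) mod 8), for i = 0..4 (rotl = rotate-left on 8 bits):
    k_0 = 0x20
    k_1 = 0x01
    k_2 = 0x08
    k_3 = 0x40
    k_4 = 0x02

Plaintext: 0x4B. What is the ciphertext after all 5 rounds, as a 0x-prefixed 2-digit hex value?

0xEC

s_0 = plaintext = 0x4B
s_1 = Round(s_0, k_0) = 0x2E
s_2 = Round(s_1, k_1) = 0x70
s_3 = Round(s_2, k_2) = 0xA3
s_4 = Round(s_3, k_3) = 0xDD
s_5 = Round(s_4, k_4) = 0xEC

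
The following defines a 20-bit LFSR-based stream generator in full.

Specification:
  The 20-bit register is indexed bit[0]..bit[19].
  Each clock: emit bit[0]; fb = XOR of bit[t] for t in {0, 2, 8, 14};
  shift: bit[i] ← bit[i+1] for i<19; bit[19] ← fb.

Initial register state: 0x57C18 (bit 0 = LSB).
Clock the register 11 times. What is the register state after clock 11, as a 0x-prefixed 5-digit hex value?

reg_0 = 0x57C18
clock 1: out=0, reg = 0xABE0C
clock 2: out=0, reg = 0xD5F06
clock 3: out=0, reg = 0xEAF83
clock 4: out=1, reg = 0x757C1
clock 5: out=1, reg = 0xBABE0
clock 6: out=0, reg = 0xDD5F0
clock 7: out=0, reg = 0x6EAF8
clock 8: out=0, reg = 0xB757C
clock 9: out=0, reg = 0xDBABE
clock 10: out=0, reg = 0xEDD5F
clock 11: out=1, reg = 0x76EAF

0x76EAF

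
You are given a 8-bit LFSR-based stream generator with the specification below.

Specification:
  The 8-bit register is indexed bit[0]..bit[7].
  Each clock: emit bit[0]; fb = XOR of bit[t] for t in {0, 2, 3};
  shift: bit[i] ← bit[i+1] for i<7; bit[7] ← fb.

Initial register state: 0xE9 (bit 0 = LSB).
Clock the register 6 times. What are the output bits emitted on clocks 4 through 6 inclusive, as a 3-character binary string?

reg_0 = 0xE9
clock 1: out=1, reg = 0x74
clock 2: out=0, reg = 0xBA
clock 3: out=0, reg = 0xDD
clock 4: out=1, reg = 0xEE
clock 5: out=0, reg = 0x77
clock 6: out=1, reg = 0x3B

101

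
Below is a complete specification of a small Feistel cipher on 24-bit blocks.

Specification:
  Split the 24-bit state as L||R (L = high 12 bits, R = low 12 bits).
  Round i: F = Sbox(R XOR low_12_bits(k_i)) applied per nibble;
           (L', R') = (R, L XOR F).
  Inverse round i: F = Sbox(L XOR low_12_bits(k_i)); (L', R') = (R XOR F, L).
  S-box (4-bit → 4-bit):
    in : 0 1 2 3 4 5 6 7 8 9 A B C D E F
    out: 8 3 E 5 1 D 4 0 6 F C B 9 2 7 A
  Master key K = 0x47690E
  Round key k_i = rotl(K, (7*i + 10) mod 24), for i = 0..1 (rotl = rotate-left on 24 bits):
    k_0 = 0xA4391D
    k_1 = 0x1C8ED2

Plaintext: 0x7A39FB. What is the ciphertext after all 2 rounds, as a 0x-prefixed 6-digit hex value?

0xFD7A76

s_0 = plaintext = 0x7A39FB
s_1 = Round(s_0, k_0) = 0x9FBFD7
s_2 = Round(s_1, k_1) = 0xFD7A76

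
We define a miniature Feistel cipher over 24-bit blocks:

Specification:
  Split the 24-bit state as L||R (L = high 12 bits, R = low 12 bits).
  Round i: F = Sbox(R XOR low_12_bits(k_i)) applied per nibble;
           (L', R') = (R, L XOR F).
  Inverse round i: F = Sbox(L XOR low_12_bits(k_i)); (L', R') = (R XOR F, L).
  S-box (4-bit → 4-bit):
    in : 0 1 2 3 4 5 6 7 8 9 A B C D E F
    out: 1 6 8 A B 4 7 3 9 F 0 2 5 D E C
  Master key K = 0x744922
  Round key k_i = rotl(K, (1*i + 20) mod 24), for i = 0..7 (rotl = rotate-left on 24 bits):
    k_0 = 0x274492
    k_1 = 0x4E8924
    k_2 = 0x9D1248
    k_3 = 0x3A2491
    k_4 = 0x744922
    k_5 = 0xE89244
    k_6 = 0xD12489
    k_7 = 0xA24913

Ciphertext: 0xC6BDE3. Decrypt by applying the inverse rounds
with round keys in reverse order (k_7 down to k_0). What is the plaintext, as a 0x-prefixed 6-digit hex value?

0x28A2C3

s_0 = ciphertext = 0xC6BDE3
s_1 = InvRound(s_0, k_7) = 0x9DAC6B
s_2 = InvRound(s_1, k_6) = 0x1219DA
s_3 = InvRound(s_2, k_5) = 0x3AE121
s_4 = InvRound(s_3, k_4) = 0x1B43AE
s_5 = InvRound(s_4, k_3) = 0x72A1B4
s_6 = InvRound(s_5, k_2) = 0x5CC72A
s_7 = InvRound(s_6, k_1) = 0x2C35CC
s_8 = InvRound(s_7, k_0) = 0x28A2C3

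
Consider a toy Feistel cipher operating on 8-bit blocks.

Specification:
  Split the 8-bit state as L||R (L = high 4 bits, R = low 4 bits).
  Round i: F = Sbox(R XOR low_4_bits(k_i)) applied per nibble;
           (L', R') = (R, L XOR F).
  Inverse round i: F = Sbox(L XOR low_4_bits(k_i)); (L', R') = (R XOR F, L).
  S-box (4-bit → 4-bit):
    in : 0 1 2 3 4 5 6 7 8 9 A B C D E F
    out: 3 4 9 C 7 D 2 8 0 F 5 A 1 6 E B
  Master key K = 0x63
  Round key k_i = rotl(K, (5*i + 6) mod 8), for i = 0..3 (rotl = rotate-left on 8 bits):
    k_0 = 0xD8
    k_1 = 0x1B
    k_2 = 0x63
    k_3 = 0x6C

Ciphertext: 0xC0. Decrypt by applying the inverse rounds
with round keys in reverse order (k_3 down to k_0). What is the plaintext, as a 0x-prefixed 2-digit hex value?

0xE4

s_0 = ciphertext = 0xC0
s_1 = InvRound(s_0, k_3) = 0x3C
s_2 = InvRound(s_1, k_2) = 0xF3
s_3 = InvRound(s_2, k_1) = 0x4F
s_4 = InvRound(s_3, k_0) = 0xE4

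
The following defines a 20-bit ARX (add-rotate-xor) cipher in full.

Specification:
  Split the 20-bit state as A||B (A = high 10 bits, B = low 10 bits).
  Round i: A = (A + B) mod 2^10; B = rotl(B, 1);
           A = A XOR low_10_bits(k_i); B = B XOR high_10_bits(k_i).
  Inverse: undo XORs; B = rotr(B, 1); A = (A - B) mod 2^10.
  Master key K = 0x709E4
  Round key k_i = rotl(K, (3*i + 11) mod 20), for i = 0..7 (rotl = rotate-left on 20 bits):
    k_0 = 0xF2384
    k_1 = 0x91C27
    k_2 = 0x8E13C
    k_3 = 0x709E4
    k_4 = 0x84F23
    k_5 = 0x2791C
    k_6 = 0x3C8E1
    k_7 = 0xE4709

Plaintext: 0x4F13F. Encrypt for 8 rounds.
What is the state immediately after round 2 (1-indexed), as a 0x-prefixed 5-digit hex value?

0xE492B

s_0 = plaintext = 0x4F13F
s_1 = Round(s_0, k_0) = 0x7FDB6
s_2 = Round(s_1, k_1) = 0xE492B
s_3 = Round(s_2, k_2) = 0x6046E
s_4 = Round(s_3, k_3) = 0x02D1E
s_5 = Round(s_4, k_4) = 0x8282F
s_6 = Round(s_5, k_5) = 0xC94C0
s_7 = Round(s_6, k_6) = 0xC1172
s_8 = Round(s_7, k_7) = 0xDFD75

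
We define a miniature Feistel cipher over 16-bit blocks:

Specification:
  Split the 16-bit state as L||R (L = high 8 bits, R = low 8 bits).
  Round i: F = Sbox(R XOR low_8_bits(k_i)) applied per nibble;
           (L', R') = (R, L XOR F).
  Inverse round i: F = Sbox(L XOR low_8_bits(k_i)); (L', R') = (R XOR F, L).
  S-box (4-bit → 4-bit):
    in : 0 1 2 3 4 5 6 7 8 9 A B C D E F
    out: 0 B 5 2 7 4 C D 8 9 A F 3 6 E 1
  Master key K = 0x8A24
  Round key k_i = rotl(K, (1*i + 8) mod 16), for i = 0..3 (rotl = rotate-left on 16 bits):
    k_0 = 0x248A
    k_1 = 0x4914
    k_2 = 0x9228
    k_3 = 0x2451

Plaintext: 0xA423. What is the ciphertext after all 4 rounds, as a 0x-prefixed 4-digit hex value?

0xF833

s_0 = plaintext = 0xA423
s_1 = Round(s_0, k_0) = 0x230D
s_2 = Round(s_1, k_1) = 0x0D9A
s_3 = Round(s_2, k_2) = 0x9AF8
s_4 = Round(s_3, k_3) = 0xF833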